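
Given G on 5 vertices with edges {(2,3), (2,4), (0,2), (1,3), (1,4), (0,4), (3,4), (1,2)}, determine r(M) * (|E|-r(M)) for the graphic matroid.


r(M) = |V| - c = 5 - 1 = 4.
nullity = |E| - r(M) = 8 - 4 = 4.
Product = 4 * 4 = 16.

16


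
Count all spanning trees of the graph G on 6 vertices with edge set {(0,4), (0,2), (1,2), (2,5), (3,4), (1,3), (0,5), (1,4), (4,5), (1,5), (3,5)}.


By Kirchhoff's matrix tree theorem, the number of spanning trees equals
the determinant of any cofactor of the Laplacian matrix L.
G has 6 vertices and 11 edges.
Computing the (5 x 5) cofactor determinant gives 209.

209


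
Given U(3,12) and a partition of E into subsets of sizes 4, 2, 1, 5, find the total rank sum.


r(Ai) = min(|Ai|, 3) for each part.
Sum = min(4,3) + min(2,3) + min(1,3) + min(5,3)
    = 3 + 2 + 1 + 3
    = 9.

9


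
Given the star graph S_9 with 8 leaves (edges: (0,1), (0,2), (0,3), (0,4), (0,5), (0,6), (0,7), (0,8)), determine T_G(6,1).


A star on 9 vertices is a tree with 8 edges.
T(x,y) = x^(8) for any tree.
T(6,1) = 6^8 = 1679616.

1679616


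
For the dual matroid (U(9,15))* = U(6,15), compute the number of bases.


The dual of U(r,n) is U(n-r, n) = U(6,15).
Bases of U(6,15) are all (6)-element subsets.
|B(M*)| = C(15,6) = 5005.

5005


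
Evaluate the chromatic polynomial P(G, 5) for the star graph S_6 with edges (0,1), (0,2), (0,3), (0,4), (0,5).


P(tree, k) = k * (k-1)^(5) for any tree on 6 vertices.
P(5) = 5 * 4^5 = 5 * 1024 = 5120.

5120


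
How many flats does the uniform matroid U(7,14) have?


Flats of U(7,14): every subset of size < 7 is a flat, plus E itself.
Count = C(14,0) + C(14,1) + C(14,2) + C(14,3) + C(14,4) + C(14,5) + C(14,6) + 1
     = 1 + 14 + 91 + 364 + 1001 + 2002 + 3003 + 1
     = 6477.

6477


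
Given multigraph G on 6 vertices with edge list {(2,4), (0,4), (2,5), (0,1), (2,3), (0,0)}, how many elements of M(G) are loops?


In a graphic matroid, a loop is a self-loop edge (u,u) with rank 0.
Examining all 6 edges for self-loops...
Self-loops found: (0,0)
Number of loops = 1.

1


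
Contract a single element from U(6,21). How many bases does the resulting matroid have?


Contracting e from U(6,21) gives U(5,20).
Bases of U(5,20) = C(20,5) = 20! / (5! * 15!) = 15504.

15504


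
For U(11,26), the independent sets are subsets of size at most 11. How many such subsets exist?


Independent sets of U(11,26) are all subsets of size <= 11.
Count = C(26,0) + C(26,1) + C(26,2) + C(26,3) + C(26,4) + C(26,5) + C(26,6) + C(26,7) + C(26,8) + C(26,9) + C(26,10) + C(26,11)
     = 1 + 26 + 325 + 2600 + 14950 + 65780 + 230230 + 657800 + 1562275 + 3124550 + 5311735 + 7726160
     = 18696432.

18696432


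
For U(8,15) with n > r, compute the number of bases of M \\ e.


Deleting e from U(8,15) gives U(8,14) since n > r.
Bases of U(8,14) = (14 choose 8) = 3003.

3003


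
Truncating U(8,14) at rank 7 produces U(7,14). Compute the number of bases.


Truncating U(8,14) to rank 7 gives U(7,14).
Bases of U(7,14) are all 7-element subsets of 14 elements.
Number of bases = C(14,7) = 14! / (7! * 7!) = 3432.

3432


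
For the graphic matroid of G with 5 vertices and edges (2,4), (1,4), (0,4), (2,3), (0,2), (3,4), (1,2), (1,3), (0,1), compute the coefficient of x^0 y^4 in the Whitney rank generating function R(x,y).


R(x,y) = sum over A in 2^E of x^(r(E)-r(A)) * y^(|A|-r(A)).
G has 5 vertices, 9 edges. r(E) = 4.
Enumerate all 2^9 = 512 subsets.
Count subsets with r(E)-r(A)=0 and |A|-r(A)=4: 9.

9


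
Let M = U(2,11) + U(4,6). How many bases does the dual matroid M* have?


(M1+M2)* = M1* + M2*.
M1* = U(9,11), bases: C(11,9) = 55.
M2* = U(2,6), bases: C(6,2) = 15.
|B(M*)| = 55 * 15 = 825.

825


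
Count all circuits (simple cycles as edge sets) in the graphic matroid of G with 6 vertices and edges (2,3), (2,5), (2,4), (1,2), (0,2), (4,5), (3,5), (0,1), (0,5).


A circuit in a graphic matroid = edge set of a simple cycle.
G has 6 vertices and 9 edges.
Enumerating all minimal edge subsets forming cycles...
Total circuits found: 10.

10


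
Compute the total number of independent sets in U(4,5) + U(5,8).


For a direct sum, |I(M1+M2)| = |I(M1)| * |I(M2)|.
|I(U(4,5))| = sum C(5,k) for k=0..4 = 31.
|I(U(5,8))| = sum C(8,k) for k=0..5 = 219.
Total = 31 * 219 = 6789.

6789


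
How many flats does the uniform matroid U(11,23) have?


Flats of U(11,23): every subset of size < 11 is a flat, plus E itself.
Count = (23 choose 0) + (23 choose 1) + (23 choose 2) + (23 choose 3) + (23 choose 4) + (23 choose 5) + (23 choose 6) + (23 choose 7) + (23 choose 8) + (23 choose 9) + (23 choose 10) + 1
     = 1 + 23 + 253 + 1771 + 8855 + 33649 + 100947 + 245157 + 490314 + 817190 + 1144066 + 1
     = 2842227.

2842227


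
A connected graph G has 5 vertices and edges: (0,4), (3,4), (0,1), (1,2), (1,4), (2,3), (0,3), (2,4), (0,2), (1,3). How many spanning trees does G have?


By Kirchhoff's matrix tree theorem, the number of spanning trees equals
the determinant of any cofactor of the Laplacian matrix L.
G has 5 vertices and 10 edges.
Computing the (4 x 4) cofactor determinant gives 125.

125


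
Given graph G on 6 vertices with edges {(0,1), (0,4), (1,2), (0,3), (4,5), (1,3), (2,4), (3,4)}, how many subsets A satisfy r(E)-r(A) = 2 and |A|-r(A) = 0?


R(x,y) = sum over A in 2^E of x^(r(E)-r(A)) * y^(|A|-r(A)).
G has 6 vertices, 8 edges. r(E) = 5.
Enumerate all 2^8 = 256 subsets.
Count subsets with r(E)-r(A)=2 and |A|-r(A)=0: 54.

54


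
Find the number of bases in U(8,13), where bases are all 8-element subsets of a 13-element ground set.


Bases of U(8,13) are all 8-element subsets of the 13-element ground set.
Number of bases = C(13,8).
(13 choose 8) = 1287.

1287


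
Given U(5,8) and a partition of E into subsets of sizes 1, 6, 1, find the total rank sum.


r(Ai) = min(|Ai|, 5) for each part.
Sum = min(1,5) + min(6,5) + min(1,5)
    = 1 + 5 + 1
    = 7.

7


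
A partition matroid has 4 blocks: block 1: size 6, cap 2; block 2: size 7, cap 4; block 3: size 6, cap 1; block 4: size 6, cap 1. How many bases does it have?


A basis picks exactly ci elements from block i.
Number of bases = product of C(|Si|, ci).
= C(6,2) * C(7,4) * C(6,1) * C(6,1)
= 15 * 35 * 6 * 6
= 18900.

18900


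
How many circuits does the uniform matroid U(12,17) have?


In U(12,17), circuits are the (13)-element subsets.
Any set of 13 elements is dependent, and removing any one element gives
an independent set of size 12, so it is a minimal dependent set.
Number of circuits = (17 choose 13) = 2380.

2380


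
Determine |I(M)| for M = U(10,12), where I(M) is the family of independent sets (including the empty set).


Independent sets of U(10,12) are all subsets of size <= 10.
Count = C(12,0) + C(12,1) + C(12,2) + C(12,3) + C(12,4) + C(12,5) + C(12,6) + C(12,7) + C(12,8) + C(12,9) + C(12,10)
     = 1 + 12 + 66 + 220 + 495 + 792 + 924 + 792 + 495 + 220 + 66
     = 4083.

4083


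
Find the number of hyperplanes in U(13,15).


Hyperplanes of U(13,15) are flats of rank 12.
In a uniform matroid, these are exactly the (12)-element subsets.
Count = C(15,12) = 15! / (12! * 3!) = 455.

455


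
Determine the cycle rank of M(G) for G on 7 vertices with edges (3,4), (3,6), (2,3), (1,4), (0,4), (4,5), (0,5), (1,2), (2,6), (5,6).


Cycle rank (nullity) = |E| - r(M) = |E| - (|V| - c).
|E| = 10, |V| = 7, c = 1.
Nullity = 10 - (7 - 1) = 10 - 6 = 4.

4


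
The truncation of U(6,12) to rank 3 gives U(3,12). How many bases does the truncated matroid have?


Truncating U(6,12) to rank 3 gives U(3,12).
Bases of U(3,12) are all 3-element subsets of 12 elements.
Number of bases = (12 choose 3) = 220.

220


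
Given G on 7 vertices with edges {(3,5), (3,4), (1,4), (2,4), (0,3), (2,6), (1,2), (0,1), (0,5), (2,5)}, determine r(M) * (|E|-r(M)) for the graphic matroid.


r(M) = |V| - c = 7 - 1 = 6.
nullity = |E| - r(M) = 10 - 6 = 4.
Product = 6 * 4 = 24.

24


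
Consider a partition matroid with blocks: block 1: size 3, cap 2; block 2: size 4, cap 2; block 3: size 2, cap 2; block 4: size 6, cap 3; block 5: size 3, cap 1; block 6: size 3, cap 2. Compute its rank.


Rank of a partition matroid = sum of min(|Si|, ci) for each block.
= min(3,2) + min(4,2) + min(2,2) + min(6,3) + min(3,1) + min(3,2)
= 2 + 2 + 2 + 3 + 1 + 2
= 12.

12


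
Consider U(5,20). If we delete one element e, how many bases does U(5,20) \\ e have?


Deleting e from U(5,20) gives U(5,19) since n > r.
Bases of U(5,19) = (19 choose 5) = 11628.

11628


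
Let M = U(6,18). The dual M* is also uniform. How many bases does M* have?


The dual of U(r,n) is U(n-r, n) = U(12,18).
Bases of U(12,18) are all (12)-element subsets.
|B(M*)| = (18 choose 12) = 18564.

18564


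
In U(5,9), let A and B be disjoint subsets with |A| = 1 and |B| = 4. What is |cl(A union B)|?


|A union B| = 1 + 4 = 5 (disjoint).
In U(5,9), cl(S) = S if |S| < 5, else cl(S) = E.
Since 5 >= 5, cl(A union B) = E.
|cl(A union B)| = 9.

9


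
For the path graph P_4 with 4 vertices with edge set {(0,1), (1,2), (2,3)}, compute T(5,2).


A path on 4 vertices is a tree with 3 edges.
T(x,y) = x^(3) for any tree.
T(5,2) = 5^3 = 125.

125


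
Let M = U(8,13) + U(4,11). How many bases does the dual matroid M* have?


(M1+M2)* = M1* + M2*.
M1* = U(5,13), bases: C(13,5) = 1287.
M2* = U(7,11), bases: C(11,7) = 330.
|B(M*)| = 1287 * 330 = 424710.

424710


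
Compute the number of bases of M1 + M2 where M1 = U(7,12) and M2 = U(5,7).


Bases of a direct sum M1 + M2: |B| = |B(M1)| * |B(M2)|.
|B(U(7,12))| = C(12,7) = 792.
|B(U(5,7))| = C(7,5) = 21.
Total bases = 792 * 21 = 16632.

16632


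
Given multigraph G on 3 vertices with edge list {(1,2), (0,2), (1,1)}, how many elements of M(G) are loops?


In a graphic matroid, a loop is a self-loop edge (u,u) with rank 0.
Examining all 3 edges for self-loops...
Self-loops found: (1,1)
Number of loops = 1.

1


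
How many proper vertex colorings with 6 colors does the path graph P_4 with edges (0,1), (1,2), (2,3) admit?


P(P_4, k) = k * (k-1)^(3).
P(6) = 6 * 5^3 = 6 * 125 = 750.

750


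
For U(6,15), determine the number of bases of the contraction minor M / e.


Contracting e from U(6,15) gives U(5,14).
Bases of U(5,14) = C(14,5) = 14! / (5! * 9!) = 2002.

2002


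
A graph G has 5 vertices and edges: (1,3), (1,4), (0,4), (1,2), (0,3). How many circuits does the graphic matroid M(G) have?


A circuit in a graphic matroid = edge set of a simple cycle.
G has 5 vertices and 5 edges.
Enumerating all minimal edge subsets forming cycles...
Total circuits found: 1.

1


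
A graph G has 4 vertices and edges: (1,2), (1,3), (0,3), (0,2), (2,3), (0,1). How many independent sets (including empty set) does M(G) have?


An independent set in a graphic matroid is an acyclic edge subset.
G has 4 vertices and 6 edges.
Enumerate all 2^6 = 64 subsets, checking for acyclicity.
Total independent sets = 38.

38


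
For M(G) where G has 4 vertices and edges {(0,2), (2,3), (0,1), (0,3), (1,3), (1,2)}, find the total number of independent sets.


An independent set in a graphic matroid is an acyclic edge subset.
G has 4 vertices and 6 edges.
Enumerate all 2^6 = 64 subsets, checking for acyclicity.
Total independent sets = 38.

38


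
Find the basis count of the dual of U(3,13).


The dual of U(r,n) is U(n-r, n) = U(10,13).
Bases of U(10,13) are all (10)-element subsets.
|B(M*)| = C(13,10) = 286.

286


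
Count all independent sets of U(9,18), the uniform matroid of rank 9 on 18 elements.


Independent sets of U(9,18) are all subsets of size <= 9.
Count = C(18,0) + C(18,1) + C(18,2) + C(18,3) + C(18,4) + C(18,5) + C(18,6) + C(18,7) + C(18,8) + C(18,9)
     = 1 + 18 + 153 + 816 + 3060 + 8568 + 18564 + 31824 + 43758 + 48620
     = 155382.

155382


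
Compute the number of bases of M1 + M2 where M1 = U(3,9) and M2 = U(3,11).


Bases of a direct sum M1 + M2: |B| = |B(M1)| * |B(M2)|.
|B(U(3,9))| = C(9,3) = 84.
|B(U(3,11))| = C(11,3) = 165.
Total bases = 84 * 165 = 13860.

13860


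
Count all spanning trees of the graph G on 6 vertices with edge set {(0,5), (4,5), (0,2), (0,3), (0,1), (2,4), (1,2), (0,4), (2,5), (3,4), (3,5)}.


By Kirchhoff's matrix tree theorem, the number of spanning trees equals
the determinant of any cofactor of the Laplacian matrix L.
G has 6 vertices and 11 edges.
Computing the (5 x 5) cofactor determinant gives 185.

185


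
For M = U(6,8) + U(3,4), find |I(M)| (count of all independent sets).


For a direct sum, |I(M1+M2)| = |I(M1)| * |I(M2)|.
|I(U(6,8))| = sum C(8,k) for k=0..6 = 247.
|I(U(3,4))| = sum C(4,k) for k=0..3 = 15.
Total = 247 * 15 = 3705.

3705


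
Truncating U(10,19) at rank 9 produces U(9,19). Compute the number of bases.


Truncating U(10,19) to rank 9 gives U(9,19).
Bases of U(9,19) are all 9-element subsets of 19 elements.
Number of bases = C(19,9) = 19! / (9! * 10!) = 92378.

92378


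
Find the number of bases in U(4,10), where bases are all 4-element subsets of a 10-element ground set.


Bases of U(4,10) are all 4-element subsets of the 10-element ground set.
Number of bases = C(10,4).
C(10,4) = 10! / (4! * 6!) = 210.

210


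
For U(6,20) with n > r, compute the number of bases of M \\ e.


Deleting e from U(6,20) gives U(6,19) since n > r.
Bases of U(6,19) = C(19,6) = 27132.

27132


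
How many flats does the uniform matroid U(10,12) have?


Flats of U(10,12): every subset of size < 10 is a flat, plus E itself.
Count = (12 choose 0) + (12 choose 1) + (12 choose 2) + (12 choose 3) + (12 choose 4) + (12 choose 5) + (12 choose 6) + (12 choose 7) + (12 choose 8) + (12 choose 9) + 1
     = 1 + 12 + 66 + 220 + 495 + 792 + 924 + 792 + 495 + 220 + 1
     = 4018.

4018


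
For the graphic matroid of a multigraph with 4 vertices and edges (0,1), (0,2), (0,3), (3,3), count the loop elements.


In a graphic matroid, a loop is a self-loop edge (u,u) with rank 0.
Examining all 4 edges for self-loops...
Self-loops found: (3,3)
Number of loops = 1.

1


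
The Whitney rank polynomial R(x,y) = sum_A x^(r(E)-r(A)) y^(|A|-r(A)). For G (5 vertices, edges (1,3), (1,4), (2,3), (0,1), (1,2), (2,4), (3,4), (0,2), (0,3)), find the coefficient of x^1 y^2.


R(x,y) = sum over A in 2^E of x^(r(E)-r(A)) * y^(|A|-r(A)).
G has 5 vertices, 9 edges. r(E) = 4.
Enumerate all 2^9 = 512 subsets.
Count subsets with r(E)-r(A)=1 and |A|-r(A)=2: 15.

15


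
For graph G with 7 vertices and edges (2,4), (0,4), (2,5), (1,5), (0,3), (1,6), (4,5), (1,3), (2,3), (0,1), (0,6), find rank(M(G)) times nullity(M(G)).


r(M) = |V| - c = 7 - 1 = 6.
nullity = |E| - r(M) = 11 - 6 = 5.
Product = 6 * 5 = 30.

30


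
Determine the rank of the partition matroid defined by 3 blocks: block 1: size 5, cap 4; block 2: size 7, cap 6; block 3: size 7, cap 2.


Rank of a partition matroid = sum of min(|Si|, ci) for each block.
= min(5,4) + min(7,6) + min(7,2)
= 4 + 6 + 2
= 12.

12


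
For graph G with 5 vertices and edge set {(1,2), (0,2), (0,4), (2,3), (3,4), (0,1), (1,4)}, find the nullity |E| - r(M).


Cycle rank (nullity) = |E| - r(M) = |E| - (|V| - c).
|E| = 7, |V| = 5, c = 1.
Nullity = 7 - (5 - 1) = 7 - 4 = 3.

3


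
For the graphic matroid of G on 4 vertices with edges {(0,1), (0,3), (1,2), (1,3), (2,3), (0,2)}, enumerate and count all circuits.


A circuit in a graphic matroid = edge set of a simple cycle.
G has 4 vertices and 6 edges.
Enumerating all minimal edge subsets forming cycles...
Total circuits found: 7.

7


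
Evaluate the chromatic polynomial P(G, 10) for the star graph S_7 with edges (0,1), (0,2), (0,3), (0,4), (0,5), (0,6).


P(tree, k) = k * (k-1)^(6) for any tree on 7 vertices.
P(10) = 10 * 9^6 = 10 * 531441 = 5314410.

5314410


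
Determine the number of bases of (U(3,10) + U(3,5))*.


(M1+M2)* = M1* + M2*.
M1* = U(7,10), bases: C(10,7) = 120.
M2* = U(2,5), bases: C(5,2) = 10.
|B(M*)| = 120 * 10 = 1200.

1200


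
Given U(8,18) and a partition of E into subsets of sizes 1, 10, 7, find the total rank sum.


r(Ai) = min(|Ai|, 8) for each part.
Sum = min(1,8) + min(10,8) + min(7,8)
    = 1 + 8 + 7
    = 16.

16


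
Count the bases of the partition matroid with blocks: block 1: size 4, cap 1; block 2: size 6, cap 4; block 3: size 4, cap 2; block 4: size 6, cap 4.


A basis picks exactly ci elements from block i.
Number of bases = product of C(|Si|, ci).
= C(4,1) * C(6,4) * C(4,2) * C(6,4)
= 4 * 15 * 6 * 15
= 5400.

5400


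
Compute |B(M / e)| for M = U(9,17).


Contracting e from U(9,17) gives U(8,16).
Bases of U(8,16) = C(16,8) = 12870.

12870


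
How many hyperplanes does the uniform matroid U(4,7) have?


Hyperplanes of U(4,7) are flats of rank 3.
In a uniform matroid, these are exactly the (3)-element subsets.
Count = C(7,3) = (7 * 6 * 5) / (1 * 2 * 3) = 35.

35


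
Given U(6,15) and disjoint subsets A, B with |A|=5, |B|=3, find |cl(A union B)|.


|A union B| = 5 + 3 = 8 (disjoint).
In U(6,15), cl(S) = S if |S| < 6, else cl(S) = E.
Since 8 >= 6, cl(A union B) = E.
|cl(A union B)| = 15.

15


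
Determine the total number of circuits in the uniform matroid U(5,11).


In U(5,11), circuits are the (6)-element subsets.
Any set of 6 elements is dependent, and removing any one element gives
an independent set of size 5, so it is a minimal dependent set.
Number of circuits = C(11,6) = 11! / (6! * 5!) = 462.

462


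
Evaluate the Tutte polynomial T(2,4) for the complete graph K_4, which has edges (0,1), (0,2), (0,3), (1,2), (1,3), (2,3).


T(K_4; x,y) = x^3 + 3x^2 + 4xy + 2x + y^3 + 3y^2 + 2y.
Substituting x=2, y=4:
= 8 + 12 + 32 + 4 + 64 + 48 + 8
= 176.

176


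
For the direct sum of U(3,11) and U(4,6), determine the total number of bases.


Bases of a direct sum M1 + M2: |B| = |B(M1)| * |B(M2)|.
|B(U(3,11))| = C(11,3) = 165.
|B(U(4,6))| = C(6,4) = 15.
Total bases = 165 * 15 = 2475.

2475


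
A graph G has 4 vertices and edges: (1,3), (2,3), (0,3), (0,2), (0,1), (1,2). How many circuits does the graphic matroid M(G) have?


A circuit in a graphic matroid = edge set of a simple cycle.
G has 4 vertices and 6 edges.
Enumerating all minimal edge subsets forming cycles...
Total circuits found: 7.

7


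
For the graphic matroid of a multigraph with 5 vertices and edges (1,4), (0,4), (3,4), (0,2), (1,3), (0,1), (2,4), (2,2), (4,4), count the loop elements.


In a graphic matroid, a loop is a self-loop edge (u,u) with rank 0.
Examining all 9 edges for self-loops...
Self-loops found: (2,2), (4,4)
Number of loops = 2.

2


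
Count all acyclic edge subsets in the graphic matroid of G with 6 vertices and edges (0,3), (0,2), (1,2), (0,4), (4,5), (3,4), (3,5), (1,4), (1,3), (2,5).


An independent set in a graphic matroid is an acyclic edge subset.
G has 6 vertices and 10 edges.
Enumerate all 2^10 = 1024 subsets, checking for acyclicity.
Total independent sets = 488.

488


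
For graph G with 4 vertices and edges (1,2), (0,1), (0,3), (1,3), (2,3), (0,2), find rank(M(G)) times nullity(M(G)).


r(M) = |V| - c = 4 - 1 = 3.
nullity = |E| - r(M) = 6 - 3 = 3.
Product = 3 * 3 = 9.

9


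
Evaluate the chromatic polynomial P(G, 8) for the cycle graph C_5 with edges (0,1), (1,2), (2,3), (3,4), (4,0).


P(C_5, k) = (k-1)^5 + (-1)^5*(k-1).
P(8) = (7)^5 - 7
= 16807 - 7 = 16800.

16800


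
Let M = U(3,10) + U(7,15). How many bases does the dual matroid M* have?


(M1+M2)* = M1* + M2*.
M1* = U(7,10), bases: C(10,7) = 120.
M2* = U(8,15), bases: C(15,8) = 6435.
|B(M*)| = 120 * 6435 = 772200.

772200


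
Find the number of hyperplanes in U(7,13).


Hyperplanes of U(7,13) are flats of rank 6.
In a uniform matroid, these are exactly the (6)-element subsets.
Count = C(13,6) = 13! / (6! * 7!) = 1716.

1716


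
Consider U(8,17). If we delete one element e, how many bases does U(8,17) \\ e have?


Deleting e from U(8,17) gives U(8,16) since n > r.
Bases of U(8,16) = C(16,8) = 16! / (8! * 8!) = 12870.

12870


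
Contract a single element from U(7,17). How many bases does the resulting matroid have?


Contracting e from U(7,17) gives U(6,16).
Bases of U(6,16) = C(16,6) = 16! / (6! * 10!) = 8008.

8008


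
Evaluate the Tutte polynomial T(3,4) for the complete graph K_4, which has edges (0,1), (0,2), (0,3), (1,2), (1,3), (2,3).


T(K_4; x,y) = x^3 + 3x^2 + 4xy + 2x + y^3 + 3y^2 + 2y.
Substituting x=3, y=4:
= 27 + 27 + 48 + 6 + 64 + 48 + 8
= 228.

228


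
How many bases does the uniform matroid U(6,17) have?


Bases of U(6,17) are all 6-element subsets of the 17-element ground set.
Number of bases = C(17,6).
(17 choose 6) = 12376.

12376


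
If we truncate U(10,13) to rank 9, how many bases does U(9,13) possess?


Truncating U(10,13) to rank 9 gives U(9,13).
Bases of U(9,13) are all 9-element subsets of 13 elements.
Number of bases = (13 choose 9) = 715.

715


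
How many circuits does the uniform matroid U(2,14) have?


In U(2,14), circuits are the (3)-element subsets.
Any set of 3 elements is dependent, and removing any one element gives
an independent set of size 2, so it is a minimal dependent set.
Number of circuits = C(14,3) = (14 * 13 * 12) / (1 * 2 * 3) = 364.

364


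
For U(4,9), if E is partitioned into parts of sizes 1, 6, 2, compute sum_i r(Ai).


r(Ai) = min(|Ai|, 4) for each part.
Sum = min(1,4) + min(6,4) + min(2,4)
    = 1 + 4 + 2
    = 7.

7


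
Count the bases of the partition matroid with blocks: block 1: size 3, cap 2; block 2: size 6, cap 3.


A basis picks exactly ci elements from block i.
Number of bases = product of C(|Si|, ci).
= C(3,2) * C(6,3)
= 3 * 20
= 60.

60


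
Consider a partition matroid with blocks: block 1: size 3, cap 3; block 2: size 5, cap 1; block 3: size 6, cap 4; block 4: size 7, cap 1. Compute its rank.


Rank of a partition matroid = sum of min(|Si|, ci) for each block.
= min(3,3) + min(5,1) + min(6,4) + min(7,1)
= 3 + 1 + 4 + 1
= 9.

9


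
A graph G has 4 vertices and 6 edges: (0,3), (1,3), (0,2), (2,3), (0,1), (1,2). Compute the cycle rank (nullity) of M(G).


Cycle rank (nullity) = |E| - r(M) = |E| - (|V| - c).
|E| = 6, |V| = 4, c = 1.
Nullity = 6 - (4 - 1) = 6 - 3 = 3.

3


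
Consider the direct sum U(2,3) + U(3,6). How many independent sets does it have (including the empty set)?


For a direct sum, |I(M1+M2)| = |I(M1)| * |I(M2)|.
|I(U(2,3))| = sum C(3,k) for k=0..2 = 7.
|I(U(3,6))| = sum C(6,k) for k=0..3 = 42.
Total = 7 * 42 = 294.

294


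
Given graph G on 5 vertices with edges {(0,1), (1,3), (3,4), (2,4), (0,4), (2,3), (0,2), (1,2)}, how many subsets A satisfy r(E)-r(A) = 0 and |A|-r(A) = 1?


R(x,y) = sum over A in 2^E of x^(r(E)-r(A)) * y^(|A|-r(A)).
G has 5 vertices, 8 edges. r(E) = 4.
Enumerate all 2^8 = 256 subsets.
Count subsets with r(E)-r(A)=0 and |A|-r(A)=1: 52.

52


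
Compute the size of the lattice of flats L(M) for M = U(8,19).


Flats of U(8,19): every subset of size < 8 is a flat, plus E itself.
Count = (19 choose 0) + (19 choose 1) + (19 choose 2) + (19 choose 3) + (19 choose 4) + (19 choose 5) + (19 choose 6) + (19 choose 7) + 1
     = 1 + 19 + 171 + 969 + 3876 + 11628 + 27132 + 50388 + 1
     = 94185.

94185


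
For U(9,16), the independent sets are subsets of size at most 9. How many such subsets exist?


Independent sets of U(9,16) are all subsets of size <= 9.
Count = C(16,0) + C(16,1) + C(16,2) + C(16,3) + C(16,4) + C(16,5) + C(16,6) + C(16,7) + C(16,8) + C(16,9)
     = 1 + 16 + 120 + 560 + 1820 + 4368 + 8008 + 11440 + 12870 + 11440
     = 50643.

50643


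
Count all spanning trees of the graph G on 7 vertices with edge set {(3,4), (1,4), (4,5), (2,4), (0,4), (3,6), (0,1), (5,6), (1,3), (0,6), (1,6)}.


By Kirchhoff's matrix tree theorem, the number of spanning trees equals
the determinant of any cofactor of the Laplacian matrix L.
G has 7 vertices and 11 edges.
Computing the (6 x 6) cofactor determinant gives 120.

120


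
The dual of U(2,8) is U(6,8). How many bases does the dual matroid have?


The dual of U(r,n) is U(n-r, n) = U(6,8).
Bases of U(6,8) are all (6)-element subsets.
|B(M*)| = (8 choose 6) = 28.

28


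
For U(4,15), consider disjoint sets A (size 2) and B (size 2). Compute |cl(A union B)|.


|A union B| = 2 + 2 = 4 (disjoint).
In U(4,15), cl(S) = S if |S| < 4, else cl(S) = E.
Since 4 >= 4, cl(A union B) = E.
|cl(A union B)| = 15.

15


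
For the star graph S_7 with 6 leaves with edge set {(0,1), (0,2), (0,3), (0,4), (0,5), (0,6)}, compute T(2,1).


A star on 7 vertices is a tree with 6 edges.
T(x,y) = x^(6) for any tree.
T(2,1) = 2^6 = 64.

64


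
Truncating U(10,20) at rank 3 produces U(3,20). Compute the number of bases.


Truncating U(10,20) to rank 3 gives U(3,20).
Bases of U(3,20) are all 3-element subsets of 20 elements.
Number of bases = (20 choose 3) = 1140.

1140


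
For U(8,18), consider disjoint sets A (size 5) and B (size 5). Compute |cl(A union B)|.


|A union B| = 5 + 5 = 10 (disjoint).
In U(8,18), cl(S) = S if |S| < 8, else cl(S) = E.
Since 10 >= 8, cl(A union B) = E.
|cl(A union B)| = 18.

18


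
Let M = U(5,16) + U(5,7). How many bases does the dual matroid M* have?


(M1+M2)* = M1* + M2*.
M1* = U(11,16), bases: C(16,11) = 4368.
M2* = U(2,7), bases: C(7,2) = 21.
|B(M*)| = 4368 * 21 = 91728.

91728


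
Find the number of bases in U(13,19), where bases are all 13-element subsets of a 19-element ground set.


Bases of U(13,19) are all 13-element subsets of the 19-element ground set.
Number of bases = C(19,13).
C(19,13) = 19! / (13! * 6!) = 27132.

27132


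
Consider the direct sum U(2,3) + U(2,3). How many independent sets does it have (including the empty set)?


For a direct sum, |I(M1+M2)| = |I(M1)| * |I(M2)|.
|I(U(2,3))| = sum C(3,k) for k=0..2 = 7.
|I(U(2,3))| = sum C(3,k) for k=0..2 = 7.
Total = 7 * 7 = 49.

49


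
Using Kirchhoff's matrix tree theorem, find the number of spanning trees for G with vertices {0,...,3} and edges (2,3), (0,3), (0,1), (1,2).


By Kirchhoff's matrix tree theorem, the number of spanning trees equals
the determinant of any cofactor of the Laplacian matrix L.
G has 4 vertices and 4 edges.
Computing the (3 x 3) cofactor determinant gives 4.

4


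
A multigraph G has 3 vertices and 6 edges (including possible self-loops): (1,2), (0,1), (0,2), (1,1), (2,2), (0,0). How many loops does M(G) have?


In a graphic matroid, a loop is a self-loop edge (u,u) with rank 0.
Examining all 6 edges for self-loops...
Self-loops found: (1,1), (2,2), (0,0)
Number of loops = 3.

3


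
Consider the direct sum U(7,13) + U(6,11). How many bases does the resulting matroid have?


Bases of a direct sum M1 + M2: |B| = |B(M1)| * |B(M2)|.
|B(U(7,13))| = C(13,7) = 1716.
|B(U(6,11))| = C(11,6) = 462.
Total bases = 1716 * 462 = 792792.

792792


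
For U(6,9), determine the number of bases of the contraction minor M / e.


Contracting e from U(6,9) gives U(5,8).
Bases of U(5,8) = (8 choose 5) = 56.

56


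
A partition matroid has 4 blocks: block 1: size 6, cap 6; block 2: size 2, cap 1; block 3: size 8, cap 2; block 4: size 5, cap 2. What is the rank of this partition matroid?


Rank of a partition matroid = sum of min(|Si|, ci) for each block.
= min(6,6) + min(2,1) + min(8,2) + min(5,2)
= 6 + 1 + 2 + 2
= 11.

11


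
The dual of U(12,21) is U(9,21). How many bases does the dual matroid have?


The dual of U(r,n) is U(n-r, n) = U(9,21).
Bases of U(9,21) are all (9)-element subsets.
|B(M*)| = (21 choose 9) = 293930.

293930


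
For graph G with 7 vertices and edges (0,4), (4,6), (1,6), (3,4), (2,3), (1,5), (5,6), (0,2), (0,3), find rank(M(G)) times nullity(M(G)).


r(M) = |V| - c = 7 - 1 = 6.
nullity = |E| - r(M) = 9 - 6 = 3.
Product = 6 * 3 = 18.

18


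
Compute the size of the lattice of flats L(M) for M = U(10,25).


Flats of U(10,25): every subset of size < 10 is a flat, plus E itself.
Count = C(25,0) + C(25,1) + C(25,2) + C(25,3) + C(25,4) + C(25,5) + C(25,6) + C(25,7) + C(25,8) + C(25,9) + 1
     = 1 + 25 + 300 + 2300 + 12650 + 53130 + 177100 + 480700 + 1081575 + 2042975 + 1
     = 3850757.

3850757


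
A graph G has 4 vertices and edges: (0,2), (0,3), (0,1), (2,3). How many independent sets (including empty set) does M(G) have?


An independent set in a graphic matroid is an acyclic edge subset.
G has 4 vertices and 4 edges.
Enumerate all 2^4 = 16 subsets, checking for acyclicity.
Total independent sets = 14.

14


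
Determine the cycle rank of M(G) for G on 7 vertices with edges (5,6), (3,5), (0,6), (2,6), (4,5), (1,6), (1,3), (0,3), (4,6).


Cycle rank (nullity) = |E| - r(M) = |E| - (|V| - c).
|E| = 9, |V| = 7, c = 1.
Nullity = 9 - (7 - 1) = 9 - 6 = 3.

3


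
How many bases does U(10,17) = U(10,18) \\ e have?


Deleting e from U(10,18) gives U(10,17) since n > r.
Bases of U(10,17) = C(17,10) = 17! / (10! * 7!) = 19448.

19448


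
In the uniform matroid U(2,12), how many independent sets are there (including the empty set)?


Independent sets of U(2,12) are all subsets of size <= 2.
Count = C(12,0) + C(12,1) + C(12,2)
     = 1 + 12 + 66
     = 79.

79


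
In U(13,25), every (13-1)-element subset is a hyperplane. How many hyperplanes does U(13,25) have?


Hyperplanes of U(13,25) are flats of rank 12.
In a uniform matroid, these are exactly the (12)-element subsets.
Count = C(25,12) = 25! / (12! * 13!) = 5200300.

5200300


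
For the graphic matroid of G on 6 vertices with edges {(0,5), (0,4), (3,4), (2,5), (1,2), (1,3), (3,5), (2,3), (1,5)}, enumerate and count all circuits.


A circuit in a graphic matroid = edge set of a simple cycle.
G has 6 vertices and 9 edges.
Enumerating all minimal edge subsets forming cycles...
Total circuits found: 12.

12


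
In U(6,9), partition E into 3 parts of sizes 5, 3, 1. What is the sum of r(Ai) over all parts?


r(Ai) = min(|Ai|, 6) for each part.
Sum = min(5,6) + min(3,6) + min(1,6)
    = 5 + 3 + 1
    = 9.

9


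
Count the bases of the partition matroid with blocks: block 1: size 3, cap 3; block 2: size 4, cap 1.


A basis picks exactly ci elements from block i.
Number of bases = product of C(|Si|, ci).
= C(3,3) * C(4,1)
= 1 * 4
= 4.

4


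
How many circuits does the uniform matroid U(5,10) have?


In U(5,10), circuits are the (6)-element subsets.
Any set of 6 elements is dependent, and removing any one element gives
an independent set of size 5, so it is a minimal dependent set.
Number of circuits = C(10,6) = 10! / (6! * 4!) = 210.

210


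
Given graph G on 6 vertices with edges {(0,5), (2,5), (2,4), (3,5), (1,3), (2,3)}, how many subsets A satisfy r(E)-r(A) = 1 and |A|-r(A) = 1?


R(x,y) = sum over A in 2^E of x^(r(E)-r(A)) * y^(|A|-r(A)).
G has 6 vertices, 6 edges. r(E) = 5.
Enumerate all 2^6 = 64 subsets.
Count subsets with r(E)-r(A)=1 and |A|-r(A)=1: 3.

3


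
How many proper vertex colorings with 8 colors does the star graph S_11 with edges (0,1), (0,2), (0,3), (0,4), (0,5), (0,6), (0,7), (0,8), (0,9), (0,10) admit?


P(tree, k) = k * (k-1)^(10) for any tree on 11 vertices.
P(8) = 8 * 7^10 = 8 * 282475249 = 2259801992.

2259801992


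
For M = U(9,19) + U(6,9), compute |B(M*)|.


(M1+M2)* = M1* + M2*.
M1* = U(10,19), bases: C(19,10) = 92378.
M2* = U(3,9), bases: C(9,3) = 84.
|B(M*)| = 92378 * 84 = 7759752.

7759752


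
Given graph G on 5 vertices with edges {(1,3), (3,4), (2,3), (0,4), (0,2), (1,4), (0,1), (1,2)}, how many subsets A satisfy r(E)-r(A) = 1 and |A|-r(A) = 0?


R(x,y) = sum over A in 2^E of x^(r(E)-r(A)) * y^(|A|-r(A)).
G has 5 vertices, 8 edges. r(E) = 4.
Enumerate all 2^8 = 256 subsets.
Count subsets with r(E)-r(A)=1 and |A|-r(A)=0: 52.

52


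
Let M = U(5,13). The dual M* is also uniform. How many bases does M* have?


The dual of U(r,n) is U(n-r, n) = U(8,13).
Bases of U(8,13) are all (8)-element subsets.
|B(M*)| = C(13,8) = 1287.

1287


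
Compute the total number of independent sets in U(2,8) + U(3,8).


For a direct sum, |I(M1+M2)| = |I(M1)| * |I(M2)|.
|I(U(2,8))| = sum C(8,k) for k=0..2 = 37.
|I(U(3,8))| = sum C(8,k) for k=0..3 = 93.
Total = 37 * 93 = 3441.

3441


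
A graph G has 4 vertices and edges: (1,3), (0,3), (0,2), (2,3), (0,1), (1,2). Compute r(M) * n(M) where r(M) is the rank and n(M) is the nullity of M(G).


r(M) = |V| - c = 4 - 1 = 3.
nullity = |E| - r(M) = 6 - 3 = 3.
Product = 3 * 3 = 9.

9


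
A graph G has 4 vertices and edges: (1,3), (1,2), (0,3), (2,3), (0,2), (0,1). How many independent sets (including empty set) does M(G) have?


An independent set in a graphic matroid is an acyclic edge subset.
G has 4 vertices and 6 edges.
Enumerate all 2^6 = 64 subsets, checking for acyclicity.
Total independent sets = 38.

38


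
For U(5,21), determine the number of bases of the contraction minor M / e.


Contracting e from U(5,21) gives U(4,20).
Bases of U(4,20) = C(20,4) = (20 * 19 * 18 * 17) / (1 * 2 * 3 * 4) = 4845.

4845


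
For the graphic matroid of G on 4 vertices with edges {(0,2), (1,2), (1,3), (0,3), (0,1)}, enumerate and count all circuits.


A circuit in a graphic matroid = edge set of a simple cycle.
G has 4 vertices and 5 edges.
Enumerating all minimal edge subsets forming cycles...
Total circuits found: 3.

3


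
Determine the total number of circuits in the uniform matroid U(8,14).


In U(8,14), circuits are the (9)-element subsets.
Any set of 9 elements is dependent, and removing any one element gives
an independent set of size 8, so it is a minimal dependent set.
Number of circuits = (14 choose 9) = 2002.

2002


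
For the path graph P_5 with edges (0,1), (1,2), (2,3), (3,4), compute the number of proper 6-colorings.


P(P_5, k) = k * (k-1)^(4).
P(6) = 6 * 5^4 = 6 * 625 = 3750.

3750


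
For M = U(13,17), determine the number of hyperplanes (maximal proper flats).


Hyperplanes of U(13,17) are flats of rank 12.
In a uniform matroid, these are exactly the (12)-element subsets.
Count = (17 choose 12) = 6188.

6188


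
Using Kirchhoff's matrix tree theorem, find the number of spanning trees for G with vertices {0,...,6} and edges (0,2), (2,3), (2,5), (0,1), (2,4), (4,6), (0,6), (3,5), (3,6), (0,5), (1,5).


By Kirchhoff's matrix tree theorem, the number of spanning trees equals
the determinant of any cofactor of the Laplacian matrix L.
G has 7 vertices and 11 edges.
Computing the (6 x 6) cofactor determinant gives 175.

175


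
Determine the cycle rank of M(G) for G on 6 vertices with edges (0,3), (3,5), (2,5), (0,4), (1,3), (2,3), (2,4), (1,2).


Cycle rank (nullity) = |E| - r(M) = |E| - (|V| - c).
|E| = 8, |V| = 6, c = 1.
Nullity = 8 - (6 - 1) = 8 - 5 = 3.

3


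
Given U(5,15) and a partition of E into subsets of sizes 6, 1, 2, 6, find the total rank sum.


r(Ai) = min(|Ai|, 5) for each part.
Sum = min(6,5) + min(1,5) + min(2,5) + min(6,5)
    = 5 + 1 + 2 + 5
    = 13.

13


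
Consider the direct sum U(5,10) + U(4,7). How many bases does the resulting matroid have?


Bases of a direct sum M1 + M2: |B| = |B(M1)| * |B(M2)|.
|B(U(5,10))| = C(10,5) = 252.
|B(U(4,7))| = C(7,4) = 35.
Total bases = 252 * 35 = 8820.

8820


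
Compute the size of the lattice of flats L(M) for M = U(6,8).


Flats of U(6,8): every subset of size < 6 is a flat, plus E itself.
Count = C(8,0) + C(8,1) + C(8,2) + C(8,3) + C(8,4) + C(8,5) + 1
     = 1 + 8 + 28 + 56 + 70 + 56 + 1
     = 220.

220


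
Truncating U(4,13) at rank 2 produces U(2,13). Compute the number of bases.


Truncating U(4,13) to rank 2 gives U(2,13).
Bases of U(2,13) are all 2-element subsets of 13 elements.
Number of bases = C(13,2) = (13 * 12) / (1 * 2) = 78.

78


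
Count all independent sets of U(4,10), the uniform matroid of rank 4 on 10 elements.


Independent sets of U(4,10) are all subsets of size <= 4.
Count = (10 choose 0) + (10 choose 1) + (10 choose 2) + (10 choose 3) + (10 choose 4)
     = 1 + 10 + 45 + 120 + 210
     = 386.

386


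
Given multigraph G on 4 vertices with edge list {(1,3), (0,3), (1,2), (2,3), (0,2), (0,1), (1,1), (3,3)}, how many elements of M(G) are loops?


In a graphic matroid, a loop is a self-loop edge (u,u) with rank 0.
Examining all 8 edges for self-loops...
Self-loops found: (1,1), (3,3)
Number of loops = 2.

2


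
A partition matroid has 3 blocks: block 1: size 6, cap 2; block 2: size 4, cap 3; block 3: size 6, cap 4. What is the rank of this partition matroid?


Rank of a partition matroid = sum of min(|Si|, ci) for each block.
= min(6,2) + min(4,3) + min(6,4)
= 2 + 3 + 4
= 9.

9


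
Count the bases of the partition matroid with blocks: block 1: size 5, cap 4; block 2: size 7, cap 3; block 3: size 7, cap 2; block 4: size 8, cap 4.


A basis picks exactly ci elements from block i.
Number of bases = product of C(|Si|, ci).
= C(5,4) * C(7,3) * C(7,2) * C(8,4)
= 5 * 35 * 21 * 70
= 257250.

257250


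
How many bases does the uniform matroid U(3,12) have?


Bases of U(3,12) are all 3-element subsets of the 12-element ground set.
Number of bases = C(12,3).
C(12,3) = (12 * 11 * 10) / (1 * 2 * 3) = 220.

220


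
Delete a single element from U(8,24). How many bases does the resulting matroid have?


Deleting e from U(8,24) gives U(8,23) since n > r.
Bases of U(8,23) = C(23,8) = 23! / (8! * 15!) = 490314.

490314


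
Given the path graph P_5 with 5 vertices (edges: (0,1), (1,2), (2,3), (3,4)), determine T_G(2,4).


A path on 5 vertices is a tree with 4 edges.
T(x,y) = x^(4) for any tree.
T(2,4) = 2^4 = 16.

16


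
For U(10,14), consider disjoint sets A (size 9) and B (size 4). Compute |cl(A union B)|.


|A union B| = 9 + 4 = 13 (disjoint).
In U(10,14), cl(S) = S if |S| < 10, else cl(S) = E.
Since 13 >= 10, cl(A union B) = E.
|cl(A union B)| = 14.

14


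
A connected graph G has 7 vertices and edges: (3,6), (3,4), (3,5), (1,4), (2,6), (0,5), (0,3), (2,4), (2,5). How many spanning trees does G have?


By Kirchhoff's matrix tree theorem, the number of spanning trees equals
the determinant of any cofactor of the Laplacian matrix L.
G has 7 vertices and 9 edges.
Computing the (6 x 6) cofactor determinant gives 32.

32


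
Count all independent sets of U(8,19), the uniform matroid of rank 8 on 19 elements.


Independent sets of U(8,19) are all subsets of size <= 8.
Count = C(19,0) + C(19,1) + C(19,2) + C(19,3) + C(19,4) + C(19,5) + C(19,6) + C(19,7) + C(19,8)
     = 1 + 19 + 171 + 969 + 3876 + 11628 + 27132 + 50388 + 75582
     = 169766.

169766


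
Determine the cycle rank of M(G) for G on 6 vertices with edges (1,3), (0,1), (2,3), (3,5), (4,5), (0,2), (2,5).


Cycle rank (nullity) = |E| - r(M) = |E| - (|V| - c).
|E| = 7, |V| = 6, c = 1.
Nullity = 7 - (6 - 1) = 7 - 5 = 2.

2


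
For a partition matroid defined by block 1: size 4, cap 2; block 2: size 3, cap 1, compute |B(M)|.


A basis picks exactly ci elements from block i.
Number of bases = product of C(|Si|, ci).
= C(4,2) * C(3,1)
= 6 * 3
= 18.

18


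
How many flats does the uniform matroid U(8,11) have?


Flats of U(8,11): every subset of size < 8 is a flat, plus E itself.
Count = C(11,0) + C(11,1) + C(11,2) + C(11,3) + C(11,4) + C(11,5) + C(11,6) + C(11,7) + 1
     = 1 + 11 + 55 + 165 + 330 + 462 + 462 + 330 + 1
     = 1817.

1817


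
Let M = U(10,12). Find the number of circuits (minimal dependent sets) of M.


In U(10,12), circuits are the (11)-element subsets.
Any set of 11 elements is dependent, and removing any one element gives
an independent set of size 10, so it is a minimal dependent set.
Number of circuits = C(12,11) = 12! / (11! * 1!) = 12.

12


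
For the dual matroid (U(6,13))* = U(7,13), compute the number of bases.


The dual of U(r,n) is U(n-r, n) = U(7,13).
Bases of U(7,13) are all (7)-element subsets.
|B(M*)| = C(13,7) = 1716.

1716
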